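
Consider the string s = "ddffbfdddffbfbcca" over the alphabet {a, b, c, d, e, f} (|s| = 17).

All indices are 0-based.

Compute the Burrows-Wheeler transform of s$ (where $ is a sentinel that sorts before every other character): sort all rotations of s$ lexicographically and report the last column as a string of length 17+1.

rank  rotation            last
    0  $ddffbfdddffbfbcca  a
    1  a$ddffbfdddffbfbcc  c
    2  bcca$ddffbfdddffbf  f
    3  bfbcca$ddffbfdddff  f
    4  bfdddffbfbcca$ddff  f
    5  ca$ddffbfdddffbfbc  c
    6  cca$ddffbfdddffbfb  b
    7  dddffbfbcca$ddffbf  f
    8  ddffbfbcca$ddffbfd  d
    9  ddffbfdddffbfbcca$  $
   10  dffbfbcca$ddffbfdd  d
   11  dffbfdddffbfbcca$d  d
   12  fbcca$ddffbfdddffb  b
   13  fbfbcca$ddffbfdddf  f
   14  fbfdddffbfbcca$ddf  f
   15  fdddffbfbcca$ddffb  b
   16  ffbfbcca$ddffbfddd  d
   17  ffbfdddffbfbcca$dd  d

acfffcbfd$ddbffbdd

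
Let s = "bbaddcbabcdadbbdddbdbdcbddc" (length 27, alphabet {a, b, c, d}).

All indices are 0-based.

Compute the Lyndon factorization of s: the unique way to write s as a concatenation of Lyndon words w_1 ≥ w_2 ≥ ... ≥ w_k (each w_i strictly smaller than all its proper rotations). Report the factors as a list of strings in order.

emit factor 1: 'b' (i=0, period=1)
emit factor 2: 'b' (i=1, period=1)
emit factor 3: 'addcb' (i=2, period=5)
emit factor 4: 'abcdadbbdddbdbdcbddc' (i=7, period=20)

["b", "b", "addcb", "abcdadbbdddbdbdcbddc"]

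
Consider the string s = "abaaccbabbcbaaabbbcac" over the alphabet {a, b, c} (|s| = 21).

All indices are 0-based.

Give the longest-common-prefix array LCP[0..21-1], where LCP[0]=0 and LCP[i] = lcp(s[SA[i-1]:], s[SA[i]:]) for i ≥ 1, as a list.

[0, 2, 2, 1, 2, 3, 1, 2, 0, 3, 2, 1, 2, 3, 1, 2, 0, 1, 1, 3, 1]

sorted suffixes:
  #0 SA[0]=12  'aaabbbcac'
  #1 SA[1]=13  'aabbbcac'
  #2 SA[2]=2  'aaccbabbcbaaabbbcac'
  #3 SA[3]=0  'abaaccbabbcbaaabbbcac'
  #4 SA[4]=14  'abbbcac'
  #5 SA[5]=7  'abbcbaaabbbcac'
  #6 SA[6]=19  'ac'
  #7 SA[7]=3  'accbabbcbaaabbbcac'
  #8 SA[8]=11  'baaabbbcac'
  #9 SA[9]=1  'baaccbabbcbaaabbbcac'
  #10 SA[10]=6  'babbcbaaabbbcac'
  #11 SA[11]=15  'bbbcac'
  #12 SA[12]=16  'bbcac'
  #13 SA[13]=8  'bbcbaaabbbcac'
  #14 SA[14]=17  'bcac'
  #15 SA[15]=9  'bcbaaabbbcac'
  #16 SA[16]=20  'c'
  #17 SA[17]=18  'cac'
  #18 SA[18]=10  'cbaaabbbcac'
  #19 SA[19]=5  'cbabbcbaaabbbcac'
  #20 SA[20]=4  'ccbabbcbaaabbbcac'

SA = [12, 13, 2, 0, 14, 7, 19, 3, 11, 1, 6, 15, 16, 8, 17, 9, 20, 18, 10, 5, 4]
rank  pair      lcp
   1  s[12:],s[13:]  2  'aa'
   2  s[13:],s[2:]  2  'aa'
   3  s[2:],s[0:]  1  'a'
   4  s[0:],s[14:]  2  'ab'
   5  s[14:],s[7:]  3  'abb'
   6  s[7:],s[19:]  1  'a'
   7  s[19:],s[3:]  2  'ac'
   8  s[3:],s[11:]  0  ''
   9  s[11:],s[1:]  3  'baa'
  10  s[1:],s[6:]  2  'ba'
  11  s[6:],s[15:]  1  'b'
  12  s[15:],s[16:]  2  'bb'
  13  s[16:],s[8:]  3  'bbc'
  14  s[8:],s[17:]  1  'b'
  15  s[17:],s[9:]  2  'bc'
  16  s[9:],s[20:]  0  ''
  17  s[20:],s[18:]  1  'c'
  18  s[18:],s[10:]  1  'c'
  19  s[10:],s[5:]  3  'cba'
  20  s[5:],s[4:]  1  'c'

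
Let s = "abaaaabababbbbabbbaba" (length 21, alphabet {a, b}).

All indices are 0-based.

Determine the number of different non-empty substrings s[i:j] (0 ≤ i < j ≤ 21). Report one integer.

177

rank→(start, suffix):
  0 → (20, 'a')
  1 → (2, 'aaaabababbbbabbbaba')
  2 → (3, 'aaabababbbbabbbaba')
  3 → (4, 'aabababbbbabbbaba')
  4 → (18, 'aba')
  5 → (0, 'abaaaabababbbbabbbaba')
  6 → (5, 'abababbbbabbbaba')
  7 → (7, 'ababbbbabbbaba')
  8 → (14, 'abbbaba')
  9 → (9, 'abbbbabbbaba')
  10 → (19, 'ba')
  11 → (1, 'baaaabababbbbabbbaba')
  12 → (17, 'baba')
  13 → (6, 'bababbbbabbbaba')
  14 → (13, 'babbbaba')
  15 → (8, 'babbbbabbbaba')
  16 → (16, 'bbaba')
  17 → (12, 'bbabbbaba')
  18 → (15, 'bbbaba')
  19 → (11, 'bbbabbbaba')
  20 → (10, 'bbbbabbbaba')

SA = [20, 2, 3, 4, 18, 0, 5, 7, 14, 9, 19, 1, 17, 6, 13, 8, 16, 12, 15, 11, 10]
i: (SA[i-1],SA[i]) lcp shared
  1: (20,2) 1 'a'
  2: (2,3) 3 'aaa'
  3: (3,4) 2 'aa'
  4: (4,18) 1 'a'
  5: (18,0) 3 'aba'
  6: (0,5) 3 'aba'
  7: (5,7) 4 'abab'
  8: (7,14) 2 'ab'
  9: (14,9) 4 'abbb'
  10: (9,19) 0 ''
  11: (19,1) 2 'ba'
  12: (1,17) 2 'ba'
  13: (17,6) 4 'baba'
  14: (6,13) 3 'bab'
  15: (13,8) 5 'babbb'
  16: (8,16) 1 'b'
  17: (16,12) 4 'bbab'
  18: (12,15) 2 'bb'
  19: (15,11) 5 'bbbab'
  20: (11,10) 3 'bbb'

n(n+1)/2 = 21·22/2 = 231
Σ LCP = 0 + 1 + 3 + 2 + 1 + 3 + 3 + 4 + 2 + 4 + 0 + 2 + 2 + 4 + 3 + 5 + 1 + 4 + 2 + 5 + 3 = 54
distinct = 231 − 54 = 177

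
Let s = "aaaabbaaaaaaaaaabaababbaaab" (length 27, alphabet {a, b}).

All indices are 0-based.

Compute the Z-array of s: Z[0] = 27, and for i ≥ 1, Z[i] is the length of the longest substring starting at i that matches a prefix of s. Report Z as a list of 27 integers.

Z[0]=27
i=1: outside box; Z[1]=3 grow→box=[1,4)
i=2: min(r-i=2, Z[1]=3)=2; Z[2]=2
i=3: min(r-i=1, Z[2]=2)=1; Z[3]=1
i=4: outside box; Z[4]=0
i=5: outside box; Z[5]=0
i=6: outside box; Z[6]=4 grow→box=[6,10)
i=7: min(r-i=3, Z[1]=3)=3; Z[7]=4 grow→box=[7,11)
i=8: min(r-i=3, Z[1]=3)=3; Z[8]=4 grow→box=[8,12)
i=9: min(r-i=3, Z[1]=3)=3; Z[9]=4 grow→box=[9,13)
i=10: min(r-i=3, Z[1]=3)=3; Z[10]=4 grow→box=[10,14)
i=11: min(r-i=3, Z[1]=3)=3; Z[11]=4 grow→box=[11,15)
i=12: min(r-i=3, Z[1]=3)=3; Z[12]=5 grow→box=[12,17)
i=13: min(r-i=4, Z[1]=3)=3; Z[13]=3
i=14: min(r-i=3, Z[2]=2)=2; Z[14]=2
i=15: min(r-i=2, Z[3]=1)=1; Z[15]=1
i=16: min(r-i=1, Z[4]=0)=0; Z[16]=0
i=17: outside box; Z[17]=2 grow→box=[17,19)
i=18: min(r-i=1, Z[1]=3)=1; Z[18]=1
i=19: outside box; Z[19]=0
i=20: outside box; Z[20]=1 grow→box=[20,21)
i=21: outside box; Z[21]=0
i=22: outside box; Z[22]=0
i=23: outside box; Z[23]=3 grow→box=[23,26)
i=24: min(r-i=2, Z[1]=3)=2; Z[24]=2
i=25: min(r-i=1, Z[2]=2)=1; Z[25]=1
i=26: outside box; Z[26]=0

[27, 3, 2, 1, 0, 0, 4, 4, 4, 4, 4, 4, 5, 3, 2, 1, 0, 2, 1, 0, 1, 0, 0, 3, 2, 1, 0]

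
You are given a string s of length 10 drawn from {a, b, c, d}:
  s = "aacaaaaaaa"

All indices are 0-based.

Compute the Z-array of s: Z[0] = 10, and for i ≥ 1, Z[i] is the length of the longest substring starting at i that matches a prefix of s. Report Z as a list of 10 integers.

Z[0]=10
i=1: i≥r, start 0; Z[1]=1 scan→box=[1,2)
i=2: i≥r, start 0; Z[2]=0
i=3: i≥r, start 0; Z[3]=2 scan→box=[3,5)
i=4: min(r-i=1, Z[1]=1)=1; Z[4]=2 scan→box=[4,6)
i=5: min(r-i=1, Z[1]=1)=1; Z[5]=2 scan→box=[5,7)
i=6: min(r-i=1, Z[1]=1)=1; Z[6]=2 scan→box=[6,8)
i=7: min(r-i=1, Z[1]=1)=1; Z[7]=2 scan→box=[7,9)
i=8: min(r-i=1, Z[1]=1)=1; Z[8]=2 scan→box=[8,10)
i=9: min(r-i=1, Z[1]=1)=1; Z[9]=1

[10, 1, 0, 2, 2, 2, 2, 2, 2, 1]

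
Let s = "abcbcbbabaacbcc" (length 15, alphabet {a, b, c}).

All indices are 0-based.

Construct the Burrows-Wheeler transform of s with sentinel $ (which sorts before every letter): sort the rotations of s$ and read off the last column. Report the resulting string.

rank  rotation          last
    0  $abcbcbbabaacbcc  c
    1  aacbcc$abcbcbbab  b
    2  abaacbcc$abcbcbb  b
    3  abcbcbbabaacbcc$  $
    4  acbcc$abcbcbbaba  a
    5  baacbcc$abcbcbba  a
    6  babaacbcc$abcbcb  b
    7  bbabaacbcc$abcbc  c
    8  bcbbabaacbcc$abc  c
    9  bcbcbbabaacbcc$a  a
   10  bcc$abcbcbbabaac  c
   11  c$abcbcbbabaacbc  c
   12  cbbabaacbcc$abcb  b
   13  cbcbbabaacbcc$ab  b
   14  cbcc$abcbcbbabaa  a
   15  cc$abcbcbbabaacb  b

cbb$aabccaccbbab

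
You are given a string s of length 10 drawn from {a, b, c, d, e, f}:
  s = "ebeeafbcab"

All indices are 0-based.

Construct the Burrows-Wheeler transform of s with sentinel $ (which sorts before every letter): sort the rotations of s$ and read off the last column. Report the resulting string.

bceafebe$ba

rank  rotation     last
    0  $ebeeafbcab  b
    1  ab$ebeeafbc  c
    2  afbcab$ebee  e
    3  b$ebeeafbca  a
    4  bcab$ebeeaf  f
    5  beeafbcab$e  e
    6  cab$ebeeafb  b
    7  eafbcab$ebe  e
    8  ebeeafbcab$  $
    9  eeafbcab$eb  b
   10  fbcab$ebeea  a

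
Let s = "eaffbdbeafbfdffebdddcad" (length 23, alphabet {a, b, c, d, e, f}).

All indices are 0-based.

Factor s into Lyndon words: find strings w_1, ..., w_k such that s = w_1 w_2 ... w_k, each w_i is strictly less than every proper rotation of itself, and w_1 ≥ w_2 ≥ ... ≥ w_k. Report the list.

["e", "affbdbe", "afbfdffebdddc", "ad"]

emit factor 1: 'e' (i=0, period=1)
emit factor 2: 'affbdbe' (i=1, period=7)
emit factor 3: 'afbfdffebdddc' (i=8, period=13)
emit factor 4: 'ad' (i=21, period=2)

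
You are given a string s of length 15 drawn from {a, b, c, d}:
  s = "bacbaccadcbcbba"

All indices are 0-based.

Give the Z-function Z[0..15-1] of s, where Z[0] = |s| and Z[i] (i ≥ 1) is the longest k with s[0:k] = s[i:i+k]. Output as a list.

Z[0]=15
i=1: i≥r, start 0; Z[1]=0
i=2: i≥r, start 0; Z[2]=0
i=3: i≥r, start 0; Z[3]=3 grow→box=[3,6)
i=4: min(r-i=2, Z[1]=0)=0; Z[4]=0
i=5: min(r-i=1, Z[2]=0)=0; Z[5]=0
i=6: i≥r, start 0; Z[6]=0
i=7: i≥r, start 0; Z[7]=0
i=8: i≥r, start 0; Z[8]=0
i=9: i≥r, start 0; Z[9]=0
i=10: i≥r, start 0; Z[10]=1 grow→box=[10,11)
i=11: i≥r, start 0; Z[11]=0
i=12: i≥r, start 0; Z[12]=1 grow→box=[12,13)
i=13: i≥r, start 0; Z[13]=2 grow→box=[13,15)
i=14: min(r-i=1, Z[1]=0)=0; Z[14]=0

[15, 0, 0, 3, 0, 0, 0, 0, 0, 0, 1, 0, 1, 2, 0]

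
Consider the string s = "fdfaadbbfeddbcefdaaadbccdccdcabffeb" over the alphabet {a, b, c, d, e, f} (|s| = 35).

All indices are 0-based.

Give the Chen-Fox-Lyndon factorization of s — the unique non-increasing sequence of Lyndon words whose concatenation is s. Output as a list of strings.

emit factor 1: 'f' (i=0, period=1)
emit factor 2: 'df' (i=1, period=2)
emit factor 3: 'aadbbfeddbcefd' (i=3, period=14)
emit factor 4: 'aaadbccdccdcabffeb' (i=17, period=18)

["f", "df", "aadbbfeddbcefd", "aaadbccdccdcabffeb"]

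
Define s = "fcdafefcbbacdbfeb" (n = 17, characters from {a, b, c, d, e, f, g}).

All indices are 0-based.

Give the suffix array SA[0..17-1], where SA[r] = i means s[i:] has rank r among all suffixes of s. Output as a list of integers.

[10, 3, 16, 9, 8, 13, 7, 1, 11, 2, 12, 15, 5, 6, 0, 14, 4]

rank→(start, suffix):
  0 → (10, 'acdbfeb')
  1 → (3, 'afefcbbacdbfeb')
  2 → (16, 'b')
  3 → (9, 'bacdbfeb')
  4 → (8, 'bbacdbfeb')
  5 → (13, 'bfeb')
  6 → (7, 'cbbacdbfeb')
  7 → (1, 'cdafefcbbacdbfeb')
  8 → (11, 'cdbfeb')
  9 → (2, 'dafefcbbacdbfeb')
  10 → (12, 'dbfeb')
  11 → (15, 'eb')
  12 → (5, 'efcbbacdbfeb')
  13 → (6, 'fcbbacdbfeb')
  14 → (0, 'fcdafefcbbacdbfeb')
  15 → (14, 'feb')
  16 → (4, 'fefcbbacdbfeb')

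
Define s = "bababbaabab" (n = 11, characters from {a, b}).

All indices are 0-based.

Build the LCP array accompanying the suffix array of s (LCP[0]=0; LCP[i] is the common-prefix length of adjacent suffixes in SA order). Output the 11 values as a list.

rank→(start, suffix):
  0 → (6, 'aabab')
  1 → (9, 'ab')
  2 → (7, 'abab')
  3 → (1, 'ababbaabab')
  4 → (3, 'abbaabab')
  5 → (10, 'b')
  6 → (5, 'baabab')
  7 → (8, 'bab')
  8 → (0, 'bababbaabab')
  9 → (2, 'babbaabab')
  10 → (4, 'bbaabab')

SA = [6, 9, 7, 1, 3, 10, 5, 8, 0, 2, 4]
[i] adj suffixes → lcp
  [1] 6/9 → 1 ('a')
  [2] 9/7 → 2 ('ab')
  [3] 7/1 → 4 ('abab')
  [4] 1/3 → 2 ('ab')
  [5] 3/10 → 0 ('')
  [6] 10/5 → 1 ('b')
  [7] 5/8 → 2 ('ba')
  [8] 8/0 → 3 ('bab')
  [9] 0/2 → 3 ('bab')
  [10] 2/4 → 1 ('b')

[0, 1, 2, 4, 2, 0, 1, 2, 3, 3, 1]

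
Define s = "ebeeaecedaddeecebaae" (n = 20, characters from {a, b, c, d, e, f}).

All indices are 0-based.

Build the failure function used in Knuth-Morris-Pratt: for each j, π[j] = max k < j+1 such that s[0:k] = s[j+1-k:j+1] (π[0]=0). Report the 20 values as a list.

[0, 0, 1, 1, 0, 1, 0, 1, 0, 0, 0, 0, 1, 1, 0, 1, 2, 0, 0, 1]

π[0] = 0
j=1 s[j]='b': π[1]=0 (border '')
j=2 s[j]='e': π[2]=1 (border 'e')
j=3 s[j]='e': k: 1→0; π[3]=1 (border 'e')
j=4 s[j]='a': k: 1→0; π[4]=0 (border '')
j=5 s[j]='e': π[5]=1 (border 'e')
j=6 s[j]='c': k: 1→0; π[6]=0 (border '')
j=7 s[j]='e': π[7]=1 (border 'e')
j=8 s[j]='d': k: 1→0; π[8]=0 (border '')
j=9 s[j]='a': π[9]=0 (border '')
j=10 s[j]='d': π[10]=0 (border '')
j=11 s[j]='d': π[11]=0 (border '')
j=12 s[j]='e': π[12]=1 (border 'e')
j=13 s[j]='e': k: 1→0; π[13]=1 (border 'e')
j=14 s[j]='c': k: 1→0; π[14]=0 (border '')
j=15 s[j]='e': π[15]=1 (border 'e')
j=16 s[j]='b': π[16]=2 (border 'eb')
j=17 s[j]='a': k: 2→0; π[17]=0 (border '')
j=18 s[j]='a': π[18]=0 (border '')
j=19 s[j]='e': π[19]=1 (border 'e')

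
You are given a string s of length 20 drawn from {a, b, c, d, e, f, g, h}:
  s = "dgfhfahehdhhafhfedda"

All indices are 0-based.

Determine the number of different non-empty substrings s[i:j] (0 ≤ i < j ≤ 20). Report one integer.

193

sorted suffixes:
  #0 SA[0]=19  'a'
  #1 SA[1]=12  'afhfedda'
  #2 SA[2]=5  'ahehdhhafhfedda'
  #3 SA[3]=18  'da'
  #4 SA[4]=17  'dda'
  #5 SA[5]=0  'dgfhfahehdhhafhfedda'
  #6 SA[6]=9  'dhhafhfedda'
  #7 SA[7]=16  'edda'
  #8 SA[8]=7  'ehdhhafhfedda'
  #9 SA[9]=4  'fahehdhhafhfedda'
  #10 SA[10]=15  'fedda'
  #11 SA[11]=2  'fhfahehdhhafhfedda'
  #12 SA[12]=13  'fhfedda'
  #13 SA[13]=1  'gfhfahehdhhafhfedda'
  #14 SA[14]=11  'hafhfedda'
  #15 SA[15]=8  'hdhhafhfedda'
  #16 SA[16]=6  'hehdhhafhfedda'
  #17 SA[17]=3  'hfahehdhhafhfedda'
  #18 SA[18]=14  'hfedda'
  #19 SA[19]=10  'hhafhfedda'

SA = [19, 12, 5, 18, 17, 0, 9, 16, 7, 4, 15, 2, 13, 1, 11, 8, 6, 3, 14, 10]
[i] adj suffixes → lcp
  [1] 19/12 → 1 ('a')
  [2] 12/5 → 1 ('a')
  [3] 5/18 → 0 ('')
  [4] 18/17 → 1 ('d')
  [5] 17/0 → 1 ('d')
  [6] 0/9 → 1 ('d')
  [7] 9/16 → 0 ('')
  [8] 16/7 → 1 ('e')
  [9] 7/4 → 0 ('')
  [10] 4/15 → 1 ('f')
  [11] 15/2 → 1 ('f')
  [12] 2/13 → 3 ('fhf')
  [13] 13/1 → 0 ('')
  [14] 1/11 → 0 ('')
  [15] 11/8 → 1 ('h')
  [16] 8/6 → 1 ('h')
  [17] 6/3 → 1 ('h')
  [18] 3/14 → 2 ('hf')
  [19] 14/10 → 1 ('h')

n(n+1)/2 = 20·21/2 = 210
Σ LCP = 0 + 1 + 1 + 0 + 1 + 1 + 1 + 0 + 1 + 0 + 1 + 1 + 3 + 0 + 0 + 1 + 1 + 1 + 2 + 1 = 17
distinct = 210 − 17 = 193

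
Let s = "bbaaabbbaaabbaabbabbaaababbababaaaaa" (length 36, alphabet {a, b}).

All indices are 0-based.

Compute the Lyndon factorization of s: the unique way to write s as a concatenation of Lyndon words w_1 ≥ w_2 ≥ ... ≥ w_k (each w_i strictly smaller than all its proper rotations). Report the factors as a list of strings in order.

["b", "b", "aaabbb", "aaabbaabbabb", "aaababbabab", "a", "a", "a", "a", "a"]

emit factor 1: 'b' (i=0, period=1)
emit factor 2: 'b' (i=1, period=1)
emit factor 3: 'aaabbb' (i=2, period=6)
emit factor 4: 'aaabbaabbabb' (i=8, period=12)
emit factor 5: 'aaababbabab' (i=20, period=11)
emit factor 6: 'a' (i=31, period=1)
emit factor 7: 'a' (i=32, period=1)
emit factor 8: 'a' (i=33, period=1)
emit factor 9: 'a' (i=34, period=1)
emit factor 10: 'a' (i=35, period=1)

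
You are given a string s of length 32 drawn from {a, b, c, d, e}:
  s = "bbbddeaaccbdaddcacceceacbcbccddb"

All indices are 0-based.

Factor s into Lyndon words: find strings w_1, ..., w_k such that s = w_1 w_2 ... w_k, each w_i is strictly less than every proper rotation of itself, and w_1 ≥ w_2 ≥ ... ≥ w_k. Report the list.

["bbbdde", "aaccbdaddcacceceacbcbccddb"]

emit factor 1: 'bbbdde' (i=0, period=6)
emit factor 2: 'aaccbdaddcacceceacbcbccddb' (i=6, period=26)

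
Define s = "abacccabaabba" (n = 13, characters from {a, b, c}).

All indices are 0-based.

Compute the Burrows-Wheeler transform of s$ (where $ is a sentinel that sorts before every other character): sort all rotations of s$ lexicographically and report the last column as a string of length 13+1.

rank  rotation        last
    0  $abacccabaabba  a
    1  a$abacccabaabb  b
    2  aabba$abacccab  b
    3  abaabba$abaccc  c
    4  abacccabaabba$  $
    5  abba$abacccaba  a
    6  acccabaabba$ab  b
    7  ba$abacccabaab  b
    8  baabba$abaccca  a
    9  bacccabaabba$a  a
   10  bba$abacccabaa  a
   11  cabaabba$abacc  c
   12  ccabaabba$abac  c
   13  cccabaabba$aba  a

abbc$abbaaacca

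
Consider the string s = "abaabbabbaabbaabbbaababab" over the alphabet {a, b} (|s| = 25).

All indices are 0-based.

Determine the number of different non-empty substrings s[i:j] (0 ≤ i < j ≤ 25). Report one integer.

246

sorted suffixes:
  #0 SA[0]=18  'aababab'
  #1 SA[1]=9  'aabbaabbbaababab'
  #2 SA[2]=2  'aabbabbaabbaabbbaababab'
  #3 SA[3]=13  'aabbbaababab'
  #4 SA[4]=23  'ab'
  #5 SA[5]=0  'abaabbabbaabbaabbbaababab'
  #6 SA[6]=21  'abab'
  #7 SA[7]=19  'ababab'
  #8 SA[8]=6  'abbaabbaabbbaababab'
  #9 SA[9]=10  'abbaabbbaababab'
  #10 SA[10]=3  'abbabbaabbaabbbaababab'
  #11 SA[11]=14  'abbbaababab'
  #12 SA[12]=24  'b'
  #13 SA[13]=17  'baababab'
  #14 SA[14]=8  'baabbaabbbaababab'
  #15 SA[15]=1  'baabbabbaabbaabbbaababab'
  #16 SA[16]=12  'baabbbaababab'
  #17 SA[17]=22  'bab'
  #18 SA[18]=20  'babab'
  #19 SA[19]=5  'babbaabbaabbbaababab'
  #20 SA[20]=16  'bbaababab'
  #21 SA[21]=7  'bbaabbaabbbaababab'
  #22 SA[22]=11  'bbaabbbaababab'
  #23 SA[23]=4  'bbabbaabbaabbbaababab'
  #24 SA[24]=15  'bbbaababab'

SA = [18, 9, 2, 13, 23, 0, 21, 19, 6, 10, 3, 14, 24, 17, 8, 1, 12, 22, 20, 5, 16, 7, 11, 4, 15]
i: (SA[i-1],SA[i]) lcp shared
  1: (18,9) 3 'aab'
  2: (9,2) 5 'aabba'
  3: (2,13) 4 'aabb'
  4: (13,23) 1 'a'
  5: (23,0) 2 'ab'
  6: (0,21) 3 'aba'
  7: (21,19) 4 'abab'
  8: (19,6) 2 'ab'
  9: (6,10) 7 'abbaabb'
  10: (10,3) 4 'abba'
  11: (3,14) 3 'abb'
  12: (14,24) 0 ''
  13: (24,17) 1 'b'
  14: (17,8) 4 'baab'
  15: (8,1) 6 'baabba'
  16: (1,12) 5 'baabb'
  17: (12,22) 2 'ba'
  18: (22,20) 3 'bab'
  19: (20,5) 3 'bab'
  20: (5,16) 1 'b'
  21: (16,7) 5 'bbaab'
  22: (7,11) 6 'bbaabb'
  23: (11,4) 3 'bba'
  24: (4,15) 2 'bb'

n(n+1)/2 = 25·26/2 = 325
Σ LCP = 0 + 3 + 5 + 4 + 1 + 2 + 3 + 4 + 2 + 7 + 4 + 3 + 0 + 1 + 4 + 6 + 5 + 2 + 3 + 3 + 1 + 5 + 6 + 3 + 2 = 79
distinct = 325 − 79 = 246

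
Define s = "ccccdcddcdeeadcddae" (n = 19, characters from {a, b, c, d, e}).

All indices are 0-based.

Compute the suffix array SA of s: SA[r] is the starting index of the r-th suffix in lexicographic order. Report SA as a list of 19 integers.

[12, 17, 0, 1, 2, 3, 14, 5, 8, 16, 13, 4, 7, 15, 6, 9, 18, 11, 10]

rank | idx | suffix
   0 |  12 | adcddae
   1 |  17 | ae
   2 |   0 | ccccdcddcdeeadcddae
   3 |   1 | cccdcddcdeeadcddae
   4 |   2 | ccdcddcdeeadcddae
   5 |   3 | cdcddcdeeadcddae
   6 |  14 | cddae
   7 |   5 | cddcdeeadcddae
   8 |   8 | cdeeadcddae
   9 |  16 | dae
  10 |  13 | dcddae
  11 |   4 | dcddcdeeadcddae
  12 |   7 | dcdeeadcddae
  13 |  15 | ddae
  14 |   6 | ddcdeeadcddae
  15 |   9 | deeadcddae
  16 |  18 | e
  17 |  11 | eadcddae
  18 |  10 | eeadcddae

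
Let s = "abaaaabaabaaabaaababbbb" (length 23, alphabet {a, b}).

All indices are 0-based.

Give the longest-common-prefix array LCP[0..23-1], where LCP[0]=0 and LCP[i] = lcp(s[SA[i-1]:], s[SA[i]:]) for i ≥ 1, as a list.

sorted suffixes:
  #0 SA[0]=2  'aaaabaabaaabaaababbbb'
  #1 SA[1]=10  'aaabaaababbbb'
  #2 SA[2]=3  'aaabaabaaabaaababbbb'
  #3 SA[3]=14  'aaababbbb'
  #4 SA[4]=7  'aabaaabaaababbbb'
  #5 SA[5]=11  'aabaaababbbb'
  #6 SA[6]=4  'aabaabaaabaaababbbb'
  #7 SA[7]=15  'aababbbb'
  #8 SA[8]=0  'abaaaabaabaaabaaababbbb'
  #9 SA[9]=8  'abaaabaaababbbb'
  #10 SA[10]=12  'abaaababbbb'
  #11 SA[11]=5  'abaabaaabaaababbbb'
  #12 SA[12]=16  'ababbbb'
  #13 SA[13]=18  'abbbb'
  #14 SA[14]=22  'b'
  #15 SA[15]=1  'baaaabaabaaabaaababbbb'
  #16 SA[16]=9  'baaabaaababbbb'
  #17 SA[17]=13  'baaababbbb'
  #18 SA[18]=6  'baabaaabaaababbbb'
  #19 SA[19]=17  'babbbb'
  #20 SA[20]=21  'bb'
  #21 SA[21]=20  'bbb'
  #22 SA[22]=19  'bbbb'

SA = [2, 10, 3, 14, 7, 11, 4, 15, 0, 8, 12, 5, 16, 18, 22, 1, 9, 13, 6, 17, 21, 20, 19]
i: (SA[i-1],SA[i]) lcp shared
  1: (2,10) 3 'aaa'
  2: (10,3) 6 'aaabaa'
  3: (3,14) 5 'aaaba'
  4: (14,7) 2 'aa'
  5: (7,11) 8 'aabaaaba'
  6: (11,4) 5 'aabaa'
  7: (4,15) 4 'aaba'
  8: (15,0) 1 'a'
  9: (0,8) 5 'abaaa'
  10: (8,12) 7 'abaaaba'
  11: (12,5) 4 'abaa'
  12: (5,16) 3 'aba'
  13: (16,18) 2 'ab'
  14: (18,22) 0 ''
  15: (22,1) 1 'b'
  16: (1,9) 4 'baaa'
  17: (9,13) 6 'baaaba'
  18: (13,6) 3 'baa'
  19: (6,17) 2 'ba'
  20: (17,21) 1 'b'
  21: (21,20) 2 'bb'
  22: (20,19) 3 'bbb'

[0, 3, 6, 5, 2, 8, 5, 4, 1, 5, 7, 4, 3, 2, 0, 1, 4, 6, 3, 2, 1, 2, 3]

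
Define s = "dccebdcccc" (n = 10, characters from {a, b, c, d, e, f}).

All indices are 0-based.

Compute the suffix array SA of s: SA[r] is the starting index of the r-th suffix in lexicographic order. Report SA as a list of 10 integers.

sorted suffixes:
  #0 SA[0]=4  'bdcccc'
  #1 SA[1]=9  'c'
  #2 SA[2]=8  'cc'
  #3 SA[3]=7  'ccc'
  #4 SA[4]=6  'cccc'
  #5 SA[5]=1  'ccebdcccc'
  #6 SA[6]=2  'cebdcccc'
  #7 SA[7]=5  'dcccc'
  #8 SA[8]=0  'dccebdcccc'
  #9 SA[9]=3  'ebdcccc'

[4, 9, 8, 7, 6, 1, 2, 5, 0, 3]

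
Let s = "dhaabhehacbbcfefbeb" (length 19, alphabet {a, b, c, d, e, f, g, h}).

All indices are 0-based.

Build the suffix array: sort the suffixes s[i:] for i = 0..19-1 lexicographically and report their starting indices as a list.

rank→(start, suffix):
  0 → (2, 'aabhehacbbcfefbeb')
  1 → (3, 'abhehacbbcfefbeb')
  2 → (8, 'acbbcfefbeb')
  3 → (18, 'b')
  4 → (10, 'bbcfefbeb')
  5 → (11, 'bcfefbeb')
  6 → (16, 'beb')
  7 → (4, 'bhehacbbcfefbeb')
  8 → (9, 'cbbcfefbeb')
  9 → (12, 'cfefbeb')
  10 → (0, 'dhaabhehacbbcfefbeb')
  11 → (17, 'eb')
  12 → (14, 'efbeb')
  13 → (6, 'ehacbbcfefbeb')
  14 → (15, 'fbeb')
  15 → (13, 'fefbeb')
  16 → (1, 'haabhehacbbcfefbeb')
  17 → (7, 'hacbbcfefbeb')
  18 → (5, 'hehacbbcfefbeb')

[2, 3, 8, 18, 10, 11, 16, 4, 9, 12, 0, 17, 14, 6, 15, 13, 1, 7, 5]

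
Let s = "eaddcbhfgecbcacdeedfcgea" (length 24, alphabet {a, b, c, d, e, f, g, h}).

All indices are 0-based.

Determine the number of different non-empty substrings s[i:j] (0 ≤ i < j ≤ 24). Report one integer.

sorted suffixes:
  #0 SA[0]=23  'a'
  #1 SA[1]=13  'acdeedfcgea'
  #2 SA[2]=1  'addcbhfgecbcacdeedfcgea'
  #3 SA[3]=11  'bcacdeedfcgea'
  #4 SA[4]=5  'bhfgecbcacdeedfcgea'
  #5 SA[5]=12  'cacdeedfcgea'
  #6 SA[6]=10  'cbcacdeedfcgea'
  #7 SA[7]=4  'cbhfgecbcacdeedfcgea'
  #8 SA[8]=14  'cdeedfcgea'
  #9 SA[9]=20  'cgea'
  #10 SA[10]=3  'dcbhfgecbcacdeedfcgea'
  #11 SA[11]=2  'ddcbhfgecbcacdeedfcgea'
  #12 SA[12]=15  'deedfcgea'
  #13 SA[13]=18  'dfcgea'
  #14 SA[14]=22  'ea'
  #15 SA[15]=0  'eaddcbhfgecbcacdeedfcgea'
  #16 SA[16]=9  'ecbcacdeedfcgea'
  #17 SA[17]=17  'edfcgea'
  #18 SA[18]=16  'eedfcgea'
  #19 SA[19]=19  'fcgea'
  #20 SA[20]=7  'fgecbcacdeedfcgea'
  #21 SA[21]=21  'gea'
  #22 SA[22]=8  'gecbcacdeedfcgea'
  #23 SA[23]=6  'hfgecbcacdeedfcgea'

SA = [23, 13, 1, 11, 5, 12, 10, 4, 14, 20, 3, 2, 15, 18, 22, 0, 9, 17, 16, 19, 7, 21, 8, 6]
i: (SA[i-1],SA[i]) lcp shared
  1: (23,13) 1 'a'
  2: (13,1) 1 'a'
  3: (1,11) 0 ''
  4: (11,5) 1 'b'
  5: (5,12) 0 ''
  6: (12,10) 1 'c'
  7: (10,4) 2 'cb'
  8: (4,14) 1 'c'
  9: (14,20) 1 'c'
  10: (20,3) 0 ''
  11: (3,2) 1 'd'
  12: (2,15) 1 'd'
  13: (15,18) 1 'd'
  14: (18,22) 0 ''
  15: (22,0) 2 'ea'
  16: (0,9) 1 'e'
  17: (9,17) 1 'e'
  18: (17,16) 1 'e'
  19: (16,19) 0 ''
  20: (19,7) 1 'f'
  21: (7,21) 0 ''
  22: (21,8) 2 'ge'
  23: (8,6) 0 ''

n(n+1)/2 = 24·25/2 = 300
Σ LCP = 0 + 1 + 1 + 0 + 1 + 0 + 1 + 2 + 1 + 1 + 0 + 1 + 1 + 1 + 0 + 2 + 1 + 1 + 1 + 0 + 1 + 0 + 2 + 0 = 19
distinct = 300 − 19 = 281

281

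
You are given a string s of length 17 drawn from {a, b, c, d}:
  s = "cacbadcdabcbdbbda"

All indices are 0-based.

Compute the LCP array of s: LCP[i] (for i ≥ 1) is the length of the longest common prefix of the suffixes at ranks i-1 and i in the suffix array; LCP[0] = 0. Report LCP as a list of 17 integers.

sorted suffixes:
  #0 SA[0]=16  'a'
  #1 SA[1]=8  'abcbdbbda'
  #2 SA[2]=1  'acbadcdabcbdbbda'
  #3 SA[3]=4  'adcdabcbdbbda'
  #4 SA[4]=3  'badcdabcbdbbda'
  #5 SA[5]=13  'bbda'
  #6 SA[6]=9  'bcbdbbda'
  #7 SA[7]=14  'bda'
  #8 SA[8]=11  'bdbbda'
  #9 SA[9]=0  'cacbadcdabcbdbbda'
  #10 SA[10]=2  'cbadcdabcbdbbda'
  #11 SA[11]=10  'cbdbbda'
  #12 SA[12]=6  'cdabcbdbbda'
  #13 SA[13]=15  'da'
  #14 SA[14]=7  'dabcbdbbda'
  #15 SA[15]=12  'dbbda'
  #16 SA[16]=5  'dcdabcbdbbda'

SA = [16, 8, 1, 4, 3, 13, 9, 14, 11, 0, 2, 10, 6, 15, 7, 12, 5]
[i] adj suffixes → lcp
  [1] 16/8 → 1 ('a')
  [2] 8/1 → 1 ('a')
  [3] 1/4 → 1 ('a')
  [4] 4/3 → 0 ('')
  [5] 3/13 → 1 ('b')
  [6] 13/9 → 1 ('b')
  [7] 9/14 → 1 ('b')
  [8] 14/11 → 2 ('bd')
  [9] 11/0 → 0 ('')
  [10] 0/2 → 1 ('c')
  [11] 2/10 → 2 ('cb')
  [12] 10/6 → 1 ('c')
  [13] 6/15 → 0 ('')
  [14] 15/7 → 2 ('da')
  [15] 7/12 → 1 ('d')
  [16] 12/5 → 1 ('d')

[0, 1, 1, 1, 0, 1, 1, 1, 2, 0, 1, 2, 1, 0, 2, 1, 1]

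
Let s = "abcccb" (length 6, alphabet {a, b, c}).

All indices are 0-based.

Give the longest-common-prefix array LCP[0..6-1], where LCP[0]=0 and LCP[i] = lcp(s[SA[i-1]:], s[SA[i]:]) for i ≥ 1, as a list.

rank→(start, suffix):
  0 → (0, 'abcccb')
  1 → (5, 'b')
  2 → (1, 'bcccb')
  3 → (4, 'cb')
  4 → (3, 'ccb')
  5 → (2, 'cccb')

SA = [0, 5, 1, 4, 3, 2]
i: (SA[i-1],SA[i]) lcp shared
  1: (0,5) 0 ''
  2: (5,1) 1 'b'
  3: (1,4) 0 ''
  4: (4,3) 1 'c'
  5: (3,2) 2 'cc'

[0, 0, 1, 0, 1, 2]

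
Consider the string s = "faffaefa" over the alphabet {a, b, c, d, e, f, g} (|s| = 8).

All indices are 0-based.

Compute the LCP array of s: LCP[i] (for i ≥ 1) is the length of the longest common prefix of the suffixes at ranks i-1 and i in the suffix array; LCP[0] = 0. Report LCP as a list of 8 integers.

[0, 1, 1, 0, 0, 2, 2, 1]

sorted suffixes:
  #0 SA[0]=7  'a'
  #1 SA[1]=4  'aefa'
  #2 SA[2]=1  'affaefa'
  #3 SA[3]=5  'efa'
  #4 SA[4]=6  'fa'
  #5 SA[5]=3  'faefa'
  #6 SA[6]=0  'faffaefa'
  #7 SA[7]=2  'ffaefa'

SA = [7, 4, 1, 5, 6, 3, 0, 2]
i: (SA[i-1],SA[i]) lcp shared
  1: (7,4) 1 'a'
  2: (4,1) 1 'a'
  3: (1,5) 0 ''
  4: (5,6) 0 ''
  5: (6,3) 2 'fa'
  6: (3,0) 2 'fa'
  7: (0,2) 1 'f'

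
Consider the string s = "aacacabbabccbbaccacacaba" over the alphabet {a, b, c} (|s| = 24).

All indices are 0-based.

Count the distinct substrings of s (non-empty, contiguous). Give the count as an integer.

rank | idx | suffix
   0 |  23 | a
   1 |   0 | aacacabbabccbbaccacacaba
   2 |  21 | aba
   3 |   5 | abbabccbbaccacacaba
   4 |   8 | abccbbaccacacaba
   5 |  19 | acaba
   6 |   3 | acabbabccbbaccacacaba
   7 |  17 | acacaba
   8 |   1 | acacabbabccbbaccacacaba
   9 |  14 | accacacaba
  10 |  22 | ba
  11 |   7 | babccbbaccacacaba
  12 |  13 | baccacacaba
  13 |   6 | bbabccbbaccacacaba
  14 |  12 | bbaccacacaba
  15 |   9 | bccbbaccacacaba
  16 |  20 | caba
  17 |   4 | cabbabccbbaccacacaba
  18 |  18 | cacaba
  19 |   2 | cacabbabccbbaccacacaba
  20 |  16 | cacacaba
  21 |  11 | cbbaccacacaba
  22 |  15 | ccacacaba
  23 |  10 | ccbbaccacacaba

SA = [23, 0, 21, 5, 8, 19, 3, 17, 1, 14, 22, 7, 13, 6, 12, 9, 20, 4, 18, 2, 16, 11, 15, 10]
rank  pair      lcp
   1  s[23:],s[0:]  1  'a'
   2  s[0:],s[21:]  1  'a'
   3  s[21:],s[5:]  2  'ab'
   4  s[5:],s[8:]  2  'ab'
   5  s[8:],s[19:]  1  'a'
   6  s[19:],s[3:]  4  'acab'
   7  s[3:],s[17:]  3  'aca'
   8  s[17:],s[1:]  6  'acacab'
   9  s[1:],s[14:]  2  'ac'
  10  s[14:],s[22:]  0  ''
  11  s[22:],s[7:]  2  'ba'
  12  s[7:],s[13:]  2  'ba'
  13  s[13:],s[6:]  1  'b'
  14  s[6:],s[12:]  3  'bba'
  15  s[12:],s[9:]  1  'b'
  16  s[9:],s[20:]  0  ''
  17  s[20:],s[4:]  3  'cab'
  18  s[4:],s[18:]  2  'ca'
  19  s[18:],s[2:]  5  'cacab'
  20  s[2:],s[16:]  4  'caca'
  21  s[16:],s[11:]  1  'c'
  22  s[11:],s[15:]  1  'c'
  23  s[15:],s[10:]  2  'cc'

n(n+1)/2 = 24·25/2 = 300
Σ LCP = 0 + 1 + 1 + 2 + 2 + 1 + 4 + 3 + 6 + 2 + 0 + 2 + 2 + 1 + 3 + 1 + 0 + 3 + 2 + 5 + 4 + 1 + 1 + 2 = 49
distinct = 300 − 49 = 251

251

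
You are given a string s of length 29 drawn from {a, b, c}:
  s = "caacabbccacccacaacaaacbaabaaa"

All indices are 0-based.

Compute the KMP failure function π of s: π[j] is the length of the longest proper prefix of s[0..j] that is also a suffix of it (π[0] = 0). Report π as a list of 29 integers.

π[0] = 0
j=1 s[j]='a': π[1]=0 (border '')
j=2 s[j]='a': π[2]=0 (border '')
j=3 s[j]='c': π[3]=1 (border 'c')
j=4 s[j]='a': π[4]=2 (border 'ca')
j=5 s[j]='b': k: 2→0; π[5]=0 (border '')
j=6 s[j]='b': π[6]=0 (border '')
j=7 s[j]='c': π[7]=1 (border 'c')
j=8 s[j]='c': k: 1→0; π[8]=1 (border 'c')
j=9 s[j]='a': π[9]=2 (border 'ca')
j=10 s[j]='c': k: 2→0; π[10]=1 (border 'c')
j=11 s[j]='c': k: 1→0; π[11]=1 (border 'c')
j=12 s[j]='c': k: 1→0; π[12]=1 (border 'c')
j=13 s[j]='a': π[13]=2 (border 'ca')
j=14 s[j]='c': k: 2→0; π[14]=1 (border 'c')
j=15 s[j]='a': π[15]=2 (border 'ca')
j=16 s[j]='a': π[16]=3 (border 'caa')
j=17 s[j]='c': π[17]=4 (border 'caac')
j=18 s[j]='a': π[18]=5 (border 'caaca')
j=19 s[j]='a': k: 5→2; π[19]=3 (border 'caa')
j=20 s[j]='a': k: 3→0; π[20]=0 (border '')
j=21 s[j]='c': π[21]=1 (border 'c')
j=22 s[j]='b': k: 1→0; π[22]=0 (border '')
j=23 s[j]='a': π[23]=0 (border '')
j=24 s[j]='a': π[24]=0 (border '')
j=25 s[j]='b': π[25]=0 (border '')
j=26 s[j]='a': π[26]=0 (border '')
j=27 s[j]='a': π[27]=0 (border '')
j=28 s[j]='a': π[28]=0 (border '')

[0, 0, 0, 1, 2, 0, 0, 1, 1, 2, 1, 1, 1, 2, 1, 2, 3, 4, 5, 3, 0, 1, 0, 0, 0, 0, 0, 0, 0]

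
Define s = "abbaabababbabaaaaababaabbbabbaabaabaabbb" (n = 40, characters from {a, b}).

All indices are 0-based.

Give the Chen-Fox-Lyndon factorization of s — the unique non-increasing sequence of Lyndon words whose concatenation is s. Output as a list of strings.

["abb", "aabababbab", "aaaaababaabbbabbaabaabaabbb"]

emit factor 1: 'abb' (i=0, period=3)
emit factor 2: 'aabababbab' (i=3, period=10)
emit factor 3: 'aaaaababaabbbabbaabaabaabbb' (i=13, period=27)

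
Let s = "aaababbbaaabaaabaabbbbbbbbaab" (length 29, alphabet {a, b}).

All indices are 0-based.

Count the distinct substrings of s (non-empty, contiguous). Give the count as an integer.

rank→(start, suffix):
  0 → (8, 'aaabaaabaabbbbbbbbaab')
  1 → (12, 'aaabaabbbbbbbbaab')
  2 → (0, 'aaababbbaaabaaabaabbbbbbbbaab')
  3 → (26, 'aab')
  4 → (9, 'aabaaabaabbbbbbbbaab')
  5 → (13, 'aabaabbbbbbbbaab')
  6 → (1, 'aababbbaaabaaabaabbbbbbbbaab')
  7 → (16, 'aabbbbbbbbaab')
  8 → (27, 'ab')
  9 → (10, 'abaaabaabbbbbbbbaab')
  10 → (14, 'abaabbbbbbbbaab')
  11 → (2, 'ababbbaaabaaabaabbbbbbbbaab')
  12 → (4, 'abbbaaabaaabaabbbbbbbbaab')
  13 → (17, 'abbbbbbbbaab')
  14 → (28, 'b')
  15 → (7, 'baaabaaabaabbbbbbbbaab')
  16 → (11, 'baaabaabbbbbbbbaab')
  17 → (25, 'baab')
  18 → (15, 'baabbbbbbbbaab')
  19 → (3, 'babbbaaabaaabaabbbbbbbbaab')
  20 → (6, 'bbaaabaaabaabbbbbbbbaab')
  21 → (24, 'bbaab')
  22 → (5, 'bbbaaabaaabaabbbbbbbbaab')
  23 → (23, 'bbbaab')
  24 → (22, 'bbbbaab')
  25 → (21, 'bbbbbaab')
  26 → (20, 'bbbbbbaab')
  27 → (19, 'bbbbbbbaab')
  28 → (18, 'bbbbbbbbaab')

SA = [8, 12, 0, 26, 9, 13, 1, 16, 27, 10, 14, 2, 4, 17, 28, 7, 11, 25, 15, 3, 6, 24, 5, 23, 22, 21, 20, 19, 18]
rank  pair      lcp
   1  s[8:],s[12:]  6  'aaabaa'
   2  s[12:],s[0:]  5  'aaaba'
   3  s[0:],s[26:]  2  'aa'
   4  s[26:],s[9:]  3  'aab'
   5  s[9:],s[13:]  5  'aabaa'
   6  s[13:],s[1:]  4  'aaba'
   7  s[1:],s[16:]  3  'aab'
   8  s[16:],s[27:]  1  'a'
   9  s[27:],s[10:]  2  'ab'
  10  s[10:],s[14:]  4  'abaa'
  11  s[14:],s[2:]  3  'aba'
  12  s[2:],s[4:]  2  'ab'
  13  s[4:],s[17:]  4  'abbb'
  14  s[17:],s[28:]  0  ''
  15  s[28:],s[7:]  1  'b'
  16  s[7:],s[11:]  7  'baaabaa'
  17  s[11:],s[25:]  3  'baa'
  18  s[25:],s[15:]  4  'baab'
  19  s[15:],s[3:]  2  'ba'
  20  s[3:],s[6:]  1  'b'
  21  s[6:],s[24:]  4  'bbaa'
  22  s[24:],s[5:]  2  'bb'
  23  s[5:],s[23:]  5  'bbbaa'
  24  s[23:],s[22:]  3  'bbb'
  25  s[22:],s[21:]  4  'bbbb'
  26  s[21:],s[20:]  5  'bbbbb'
  27  s[20:],s[19:]  6  'bbbbbb'
  28  s[19:],s[18:]  7  'bbbbbbb'

n(n+1)/2 = 29·30/2 = 435
Σ LCP = 0 + 6 + 5 + 2 + 3 + 5 + 4 + 3 + 1 + 2 + 4 + 3 + 2 + 4 + 0 + 1 + 7 + 3 + 4 + 2 + 1 + 4 + 2 + 5 + 3 + 4 + 5 + 6 + 7 = 98
distinct = 435 − 98 = 337

337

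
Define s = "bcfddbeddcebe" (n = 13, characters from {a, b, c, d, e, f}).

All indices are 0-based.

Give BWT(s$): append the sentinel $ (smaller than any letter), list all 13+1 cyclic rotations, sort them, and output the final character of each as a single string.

e$eddbddfebcbc

rank  rotation        last
    0  $bcfddbeddcebe  e
    1  bcfddbeddcebe$  $
    2  be$bcfddbeddce  e
    3  beddcebe$bcfdd  d
    4  cebe$bcfddbedd  d
    5  cfddbeddcebe$b  b
    6  dbeddcebe$bcfd  d
    7  dcebe$bcfddbed  d
    8  ddbeddcebe$bcf  f
    9  ddcebe$bcfddbe  e
   10  e$bcfddbeddceb  b
   11  ebe$bcfddbeddc  c
   12  eddcebe$bcfddb  b
   13  fddbeddcebe$bc  c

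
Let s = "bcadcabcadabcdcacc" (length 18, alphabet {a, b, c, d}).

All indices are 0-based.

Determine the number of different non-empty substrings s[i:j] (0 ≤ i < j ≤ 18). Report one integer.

144

rank→(start, suffix):
  0 → (5, 'abcadabcdcacc')
  1 → (10, 'abcdcacc')
  2 → (15, 'acc')
  3 → (8, 'adabcdcacc')
  4 → (2, 'adcabcadabcdcacc')
  5 → (6, 'bcadabcdcacc')
  6 → (0, 'bcadcabcadabcdcacc')
  7 → (11, 'bcdcacc')
  8 → (17, 'c')
  9 → (4, 'cabcadabcdcacc')
  10 → (14, 'cacc')
  11 → (7, 'cadabcdcacc')
  12 → (1, 'cadcabcadabcdcacc')
  13 → (16, 'cc')
  14 → (12, 'cdcacc')
  15 → (9, 'dabcdcacc')
  16 → (3, 'dcabcadabcdcacc')
  17 → (13, 'dcacc')

SA = [5, 10, 15, 8, 2, 6, 0, 11, 17, 4, 14, 7, 1, 16, 12, 9, 3, 13]
rank  pair      lcp
   1  s[5:],s[10:]  3  'abc'
   2  s[10:],s[15:]  1  'a'
   3  s[15:],s[8:]  1  'a'
   4  s[8:],s[2:]  2  'ad'
   5  s[2:],s[6:]  0  ''
   6  s[6:],s[0:]  4  'bcad'
   7  s[0:],s[11:]  2  'bc'
   8  s[11:],s[17:]  0  ''
   9  s[17:],s[4:]  1  'c'
  10  s[4:],s[14:]  2  'ca'
  11  s[14:],s[7:]  2  'ca'
  12  s[7:],s[1:]  3  'cad'
  13  s[1:],s[16:]  1  'c'
  14  s[16:],s[12:]  1  'c'
  15  s[12:],s[9:]  0  ''
  16  s[9:],s[3:]  1  'd'
  17  s[3:],s[13:]  3  'dca'

n(n+1)/2 = 18·19/2 = 171
Σ LCP = 0 + 3 + 1 + 1 + 2 + 0 + 4 + 2 + 0 + 1 + 2 + 2 + 3 + 1 + 1 + 0 + 1 + 3 = 27
distinct = 171 − 27 = 144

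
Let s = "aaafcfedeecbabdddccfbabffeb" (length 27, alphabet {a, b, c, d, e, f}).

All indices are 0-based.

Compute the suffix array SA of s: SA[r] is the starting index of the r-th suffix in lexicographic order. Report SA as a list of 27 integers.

sorted suffixes:
  #0 SA[0]=0  'aaafcfedeecbabdddccfbabffeb'
  #1 SA[1]=1  'aafcfedeecbabdddccfbabffeb'
  #2 SA[2]=12  'abdddccfbabffeb'
  #3 SA[3]=21  'abffeb'
  #4 SA[4]=2  'afcfedeecbabdddccfbabffeb'
  #5 SA[5]=26  'b'
  #6 SA[6]=11  'babdddccfbabffeb'
  #7 SA[7]=20  'babffeb'
  #8 SA[8]=13  'bdddccfbabffeb'
  #9 SA[9]=22  'bffeb'
  #10 SA[10]=10  'cbabdddccfbabffeb'
  #11 SA[11]=17  'ccfbabffeb'
  #12 SA[12]=18  'cfbabffeb'
  #13 SA[13]=4  'cfedeecbabdddccfbabffeb'
  #14 SA[14]=16  'dccfbabffeb'
  #15 SA[15]=15  'ddccfbabffeb'
  #16 SA[16]=14  'dddccfbabffeb'
  #17 SA[17]=7  'deecbabdddccfbabffeb'
  #18 SA[18]=25  'eb'
  #19 SA[19]=9  'ecbabdddccfbabffeb'
  #20 SA[20]=6  'edeecbabdddccfbabffeb'
  #21 SA[21]=8  'eecbabdddccfbabffeb'
  #22 SA[22]=19  'fbabffeb'
  #23 SA[23]=3  'fcfedeecbabdddccfbabffeb'
  #24 SA[24]=24  'feb'
  #25 SA[25]=5  'fedeecbabdddccfbabffeb'
  #26 SA[26]=23  'ffeb'

[0, 1, 12, 21, 2, 26, 11, 20, 13, 22, 10, 17, 18, 4, 16, 15, 14, 7, 25, 9, 6, 8, 19, 3, 24, 5, 23]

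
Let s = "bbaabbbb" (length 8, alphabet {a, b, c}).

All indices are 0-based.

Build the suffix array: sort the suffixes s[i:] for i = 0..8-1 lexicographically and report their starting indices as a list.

rank | idx | suffix
   0 |   2 | aabbbb
   1 |   3 | abbbb
   2 |   7 | b
   3 |   1 | baabbbb
   4 |   6 | bb
   5 |   0 | bbaabbbb
   6 |   5 | bbb
   7 |   4 | bbbb

[2, 3, 7, 1, 6, 0, 5, 4]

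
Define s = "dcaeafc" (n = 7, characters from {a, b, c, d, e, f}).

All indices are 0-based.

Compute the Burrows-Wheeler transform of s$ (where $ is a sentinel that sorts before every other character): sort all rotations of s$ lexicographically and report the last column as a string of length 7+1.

ccefd$aa

rank  rotation  last
    0  $dcaeafc  c
    1  aeafc$dc  c
    2  afc$dcae  e
    3  c$dcaeaf  f
    4  caeafc$d  d
    5  dcaeafc$  $
    6  eafc$dca  a
    7  fc$dcaea  a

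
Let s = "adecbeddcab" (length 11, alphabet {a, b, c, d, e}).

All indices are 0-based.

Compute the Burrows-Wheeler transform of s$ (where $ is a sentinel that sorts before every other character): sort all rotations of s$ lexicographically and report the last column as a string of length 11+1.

rank  rotation      last
    0  $adecbeddcab  b
    1  ab$adecbeddc  c
    2  adecbeddcab$  $
    3  b$adecbeddca  a
    4  beddcab$adec  c
    5  cab$adecbedd  d
    6  cbeddcab$ade  e
    7  dcab$adecbed  d
    8  ddcab$adecbe  e
    9  decbeddcab$a  a
   10  ecbeddcab$ad  d
   11  eddcab$adecb  b

bc$acdedeadb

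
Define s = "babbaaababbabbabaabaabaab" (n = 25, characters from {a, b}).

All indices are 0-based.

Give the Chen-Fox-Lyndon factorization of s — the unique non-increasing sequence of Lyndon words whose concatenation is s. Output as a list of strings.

emit factor 1: 'b' (i=0, period=1)
emit factor 2: 'abb' (i=1, period=3)
emit factor 3: 'aaababbabbabaabaabaab' (i=4, period=21)

["b", "abb", "aaababbabbabaabaabaab"]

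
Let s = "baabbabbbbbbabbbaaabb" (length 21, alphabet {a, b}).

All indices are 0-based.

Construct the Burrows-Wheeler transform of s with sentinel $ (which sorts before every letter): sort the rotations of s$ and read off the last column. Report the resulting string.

rank  rotation                last
    0  $baabbabbbbbbabbbaaabb  b
    1  aaabb$baabbabbbbbbabbb  b
    2  aabb$baabbabbbbbbabbba  a
    3  aabbabbbbbbabbbaaabb$b  b
    4  abb$baabbabbbbbbabbbaa  a
    5  abbabbbbbbabbbaaabb$ba  a
    6  abbbaaabb$baabbabbbbbb  b
    7  abbbbbbabbbaaabb$baabb  b
    8  b$baabbabbbbbbabbbaaab  b
    9  baaabb$baabbabbbbbbabb  b
   10  baabbabbbbbbabbbaaabb$  $
   11  babbbaaabb$baabbabbbbb  b
   12  babbbbbbabbbaaabb$baab  b
   13  bb$baabbabbbbbbabbbaaa  a
   14  bbaaabb$baabbabbbbbbab  b
   15  bbabbbaaabb$baabbabbbb  b
   16  bbabbbbbbabbbaaabb$baa  a
   17  bbbaaabb$baabbabbbbbba  a
   18  bbbabbbaaabb$baabbabbb  b
   19  bbbbabbbaaabb$baabbabb  b
   20  bbbbbabbbaaabb$baabbab  b
   21  bbbbbbabbbaaabb$baabba  a

bbabaabbbb$bbabbaabbba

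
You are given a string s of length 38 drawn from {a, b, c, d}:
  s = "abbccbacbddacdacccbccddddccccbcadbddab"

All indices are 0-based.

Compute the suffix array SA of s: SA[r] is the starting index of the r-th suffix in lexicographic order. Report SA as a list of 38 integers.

rank→(start, suffix):
  0 → (36, 'ab')
  1 → (0, 'abbccbacbddacdacccbccddddccccbcadbddab')
  2 → (6, 'acbddacdacccbccddddccccbcadbddab')
  3 → (14, 'acccbccddddccccbcadbddab')
  4 → (11, 'acdacccbccddddccccbcadbddab')
  5 → (31, 'adbddab')
  6 → (37, 'b')
  7 → (5, 'bacbddacdacccbccddddccccbcadbddab')
  8 → (1, 'bbccbacbddacdacccbccddddccccbcadbddab')
  9 → (29, 'bcadbddab')
  10 → (2, 'bccbacbddacdacccbccddddccccbcadbddab')
  11 → (18, 'bccddddccccbcadbddab')
  12 → (33, 'bddab')
  13 → (8, 'bddacdacccbccddddccccbcadbddab')
  14 → (30, 'cadbddab')
  15 → (4, 'cbacbddacdacccbccddddccccbcadbddab')
  16 → (28, 'cbcadbddab')
  17 → (17, 'cbccddddccccbcadbddab')
  18 → (7, 'cbddacdacccbccddddccccbcadbddab')
  19 → (3, 'ccbacbddacdacccbccddddccccbcadbddab')
  20 → (27, 'ccbcadbddab')
  21 → (16, 'ccbccddddccccbcadbddab')
  22 → (26, 'cccbcadbddab')
  23 → (15, 'cccbccddddccccbcadbddab')
  24 → (25, 'ccccbcadbddab')
  25 → (19, 'ccddddccccbcadbddab')
  26 → (12, 'cdacccbccddddccccbcadbddab')
  27 → (20, 'cddddccccbcadbddab')
  28 → (35, 'dab')
  29 → (13, 'dacccbccddddccccbcadbddab')
  30 → (10, 'dacdacccbccddddccccbcadbddab')
  31 → (32, 'dbddab')
  32 → (24, 'dccccbcadbddab')
  33 → (34, 'ddab')
  34 → (9, 'ddacdacccbccddddccccbcadbddab')
  35 → (23, 'ddccccbcadbddab')
  36 → (22, 'dddccccbcadbddab')
  37 → (21, 'ddddccccbcadbddab')

[36, 0, 6, 14, 11, 31, 37, 5, 1, 29, 2, 18, 33, 8, 30, 4, 28, 17, 7, 3, 27, 16, 26, 15, 25, 19, 12, 20, 35, 13, 10, 32, 24, 34, 9, 23, 22, 21]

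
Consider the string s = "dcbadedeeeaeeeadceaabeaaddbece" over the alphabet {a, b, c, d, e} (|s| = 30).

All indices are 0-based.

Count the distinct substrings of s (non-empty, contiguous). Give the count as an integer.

sorted suffixes:
  #0 SA[0]=18  'aabeaaddbece'
  #1 SA[1]=22  'aaddbece'
  #2 SA[2]=19  'abeaaddbece'
  #3 SA[3]=14  'adceaabeaaddbece'
  #4 SA[4]=23  'addbece'
  #5 SA[5]=3  'adedeeeaeeeadceaabeaaddbece'
  #6 SA[6]=10  'aeeeadceaabeaaddbece'
  #7 SA[7]=2  'badedeeeaeeeadceaabeaaddbece'
  #8 SA[8]=20  'beaaddbece'
  #9 SA[9]=26  'bece'
  #10 SA[10]=1  'cbadedeeeaeeeadceaabeaaddbece'
  #11 SA[11]=28  'ce'
  #12 SA[12]=16  'ceaabeaaddbece'
  #13 SA[13]=25  'dbece'
  #14 SA[14]=0  'dcbadedeeeaeeeadceaabeaaddbece'
  #15 SA[15]=15  'dceaabeaaddbece'
  #16 SA[16]=24  'ddbece'
  #17 SA[17]=4  'dedeeeaeeeadceaabeaaddbece'
  #18 SA[18]=6  'deeeaeeeadceaabeaaddbece'
  #19 SA[19]=29  'e'
  #20 SA[20]=17  'eaabeaaddbece'
  #21 SA[21]=21  'eaaddbece'
  #22 SA[22]=13  'eadceaabeaaddbece'
  #23 SA[23]=9  'eaeeeadceaabeaaddbece'
  #24 SA[24]=27  'ece'
  #25 SA[25]=5  'edeeeaeeeadceaabeaaddbece'
  #26 SA[26]=12  'eeadceaabeaaddbece'
  #27 SA[27]=8  'eeaeeeadceaabeaaddbece'
  #28 SA[28]=11  'eeeadceaabeaaddbece'
  #29 SA[29]=7  'eeeaeeeadceaabeaaddbece'

SA = [18, 22, 19, 14, 23, 3, 10, 2, 20, 26, 1, 28, 16, 25, 0, 15, 24, 4, 6, 29, 17, 21, 13, 9, 27, 5, 12, 8, 11, 7]
i: (SA[i-1],SA[i]) lcp shared
  1: (18,22) 2 'aa'
  2: (22,19) 1 'a'
  3: (19,14) 1 'a'
  4: (14,23) 2 'ad'
  5: (23,3) 2 'ad'
  6: (3,10) 1 'a'
  7: (10,2) 0 ''
  8: (2,20) 1 'b'
  9: (20,26) 2 'be'
  10: (26,1) 0 ''
  11: (1,28) 1 'c'
  12: (28,16) 2 'ce'
  13: (16,25) 0 ''
  14: (25,0) 1 'd'
  15: (0,15) 2 'dc'
  16: (15,24) 1 'd'
  17: (24,4) 1 'd'
  18: (4,6) 2 'de'
  19: (6,29) 0 ''
  20: (29,17) 1 'e'
  21: (17,21) 3 'eaa'
  22: (21,13) 2 'ea'
  23: (13,9) 2 'ea'
  24: (9,27) 1 'e'
  25: (27,5) 1 'e'
  26: (5,12) 1 'e'
  27: (12,8) 3 'eea'
  28: (8,11) 2 'ee'
  29: (11,7) 4 'eeea'

n(n+1)/2 = 30·31/2 = 465
Σ LCP = 0 + 2 + 1 + 1 + 2 + 2 + 1 + 0 + 1 + 2 + 0 + 1 + 2 + 0 + 1 + 2 + 1 + 1 + 2 + 0 + 1 + 3 + 2 + 2 + 1 + 1 + 1 + 3 + 2 + 4 = 42
distinct = 465 − 42 = 423

423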